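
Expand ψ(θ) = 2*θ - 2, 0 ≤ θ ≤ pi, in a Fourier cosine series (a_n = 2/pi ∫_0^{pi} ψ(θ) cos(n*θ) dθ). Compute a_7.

a_7 = 2/pi ∫_0^{pi} (2*θ - 2) cos(7*θ) dθ.
Integrating by parts (boundary term plus one more integral), an antiderivative of (2*θ - 2) cos(7*θ) is 2*θ*sin(7*θ)/7 - 2*sin(7*θ)/7 + 2*cos(7*θ)/49; evaluating from 0 to pi: ∫_{0}^{pi} (2*θ - 2) cos(7*θ) dθ = (-2/49) - (2/49) = -4/49.
Hence a_7 = (2/pi)·(-4/49) = -8/(49*pi).

-8/(49*pi)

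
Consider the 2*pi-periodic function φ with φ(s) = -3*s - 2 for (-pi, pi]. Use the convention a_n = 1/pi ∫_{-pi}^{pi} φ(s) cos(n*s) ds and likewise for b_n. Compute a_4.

a_4 = 1/pi ∫_{-pi}^{pi} φ(s) cos(4*s) ds.
Integrating by parts (boundary term plus one more integral), an antiderivative of (-3*s - 2) cos(4*s) is -3*s*sin(4*s)/4 - sin(4*s)/2 - 3*cos(4*s)/16; evaluating from -pi to pi: ∫_{-pi}^{pi} (-3*s - 2) cos(4*s) ds = (-3/16) - (-3/16) = 0.
Hence a_4 = (1/pi)·(0) = 0.

0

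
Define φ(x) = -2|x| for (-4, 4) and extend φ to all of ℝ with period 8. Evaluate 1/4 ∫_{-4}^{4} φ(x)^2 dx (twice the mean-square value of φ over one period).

1/4 ∫_{-4}^{4} φ(x)^2 dx = 1/4 · (512/3) = 128/3.

128/3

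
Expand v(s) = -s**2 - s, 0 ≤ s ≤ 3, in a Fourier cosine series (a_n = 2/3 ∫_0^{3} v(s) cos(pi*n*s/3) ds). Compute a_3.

a_3 = 2/3 ∫_0^{3} (-s**2 - s) cos(pi*s) ds.
Integrating by parts twice (tabular method), an antiderivative of (-s**2 - s) cos(pi*s) is -s**2*sin(pi*s)/pi - s*sin(pi*s)/pi - 2*s*cos(pi*s)/pi**2 + 2*sin(pi*s)/pi**3 - cos(pi*s)/pi**2; evaluating from 0 to 3: ∫_{0}^{3} (-s**2 - s) cos(pi*s) ds = (7/pi**2) - (-1/pi**2) = 8/pi**2.
Hence a_3 = (2/3)·(8/pi**2) = 16/(3*pi**2).

16/(3*pi**2)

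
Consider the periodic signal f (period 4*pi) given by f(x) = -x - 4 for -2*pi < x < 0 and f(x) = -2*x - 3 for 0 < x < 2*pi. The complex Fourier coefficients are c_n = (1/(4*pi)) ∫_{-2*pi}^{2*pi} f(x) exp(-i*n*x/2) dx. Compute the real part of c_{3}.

Since f is real-valued, Re(c_{3}) = (1/(4*pi)) ∫_{-2*pi}^{2*pi} f(x) cos(3*x/2) dx = a_{3}/2.
Split the integral at the breakpoints.
Integrating by parts (boundary term plus one more integral), an antiderivative of (-x - 4) cos(3*x/2) is -2*x*sin(3*x/2)/3 - 8*sin(3*x/2)/3 - 4*cos(3*x/2)/9; evaluating from -2*pi to 0: ∫_{-2*pi}^{0} (-x - 4) cos(3*x/2) dx = (-4/9) - (4/9) = -8/9.
Integrating by parts (boundary term plus one more integral), an antiderivative of (-2*x - 3) cos(3*x/2) is -4*x*sin(3*x/2)/3 - 2*sin(3*x/2) - 8*cos(3*x/2)/9; evaluating from 0 to 2*pi: ∫_{0}^{2*pi} (-2*x - 3) cos(3*x/2) dx = (8/9) - (-8/9) = 16/9.
So ∫_{-2*pi}^{2*pi} f(x) cos(3*x/2) dx = 8/9.
Hence Re(c_{3}) = (1/(4*pi))·(8/9) = 2/(9*pi).

2/(9*pi)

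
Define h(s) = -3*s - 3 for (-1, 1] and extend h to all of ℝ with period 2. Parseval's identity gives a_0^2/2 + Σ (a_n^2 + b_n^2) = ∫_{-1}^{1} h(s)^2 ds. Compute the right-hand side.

24

∫_{-1}^{1} h(s)^2 ds = 24.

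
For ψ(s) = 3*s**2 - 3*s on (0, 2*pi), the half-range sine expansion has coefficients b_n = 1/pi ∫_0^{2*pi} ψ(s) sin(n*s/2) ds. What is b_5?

12*(-25*pi - 8 + 50*pi**2)/(125*pi)

b_5 = 1/pi ∫_0^{2*pi} (3*s**2 - 3*s) sin(5*s/2) ds.
Integrating by parts twice (tabular method), an antiderivative of (3*s**2 - 3*s) sin(5*s/2) is -6*s**2*cos(5*s/2)/5 + 24*s*sin(5*s/2)/25 + 6*s*cos(5*s/2)/5 - 12*sin(5*s/2)/25 + 48*cos(5*s/2)/125; evaluating from 0 to 2*pi: ∫_{0}^{2*pi} (3*s**2 - 3*s) sin(5*s/2) ds = (-12*pi/5 - 48/125 + 24*pi**2/5) - (48/125) = -12*pi/5 - 96/125 + 24*pi**2/5.
Hence b_5 = (1/pi)·(-12*pi/5 - 96/125 + 24*pi**2/5) = 12*(-25*pi - 8 + 50*pi**2)/(125*pi).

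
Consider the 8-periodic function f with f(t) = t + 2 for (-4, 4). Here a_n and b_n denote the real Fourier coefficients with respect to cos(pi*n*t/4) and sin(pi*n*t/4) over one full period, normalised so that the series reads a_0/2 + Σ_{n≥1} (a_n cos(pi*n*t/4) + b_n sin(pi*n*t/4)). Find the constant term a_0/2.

a_0 = 1/4 ∫_{-4}^{4} f(t) dt = 1/4 · (16) = 4.
So the constant term a_0/2 = 2.

2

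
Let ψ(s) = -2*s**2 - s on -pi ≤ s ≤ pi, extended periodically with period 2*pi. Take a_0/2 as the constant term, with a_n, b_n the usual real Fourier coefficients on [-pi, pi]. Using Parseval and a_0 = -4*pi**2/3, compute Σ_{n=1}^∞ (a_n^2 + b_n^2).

Parseval: a_0^2/2 + Σ_{n≥1} (a_n^2+b_n^2) = 1/pi ∫_{-pi}^{pi} ψ(s)^2 ds = 2*pi**2*(5 + 12*pi**2)/15.
Subtract a_0^2/2 = 8*pi**4/9: Σ (a_n^2+b_n^2) = 2*pi**2*(15 + 16*pi**2)/45.

2*pi**2*(15 + 16*pi**2)/45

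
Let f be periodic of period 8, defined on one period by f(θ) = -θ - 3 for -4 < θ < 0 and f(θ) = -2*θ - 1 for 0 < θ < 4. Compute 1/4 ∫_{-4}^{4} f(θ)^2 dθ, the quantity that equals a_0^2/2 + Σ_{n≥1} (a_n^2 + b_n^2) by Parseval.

98/3

1/4 ∫_{-4}^{4} f(θ)^2 dθ = 1/4 · (392/3) = 98/3.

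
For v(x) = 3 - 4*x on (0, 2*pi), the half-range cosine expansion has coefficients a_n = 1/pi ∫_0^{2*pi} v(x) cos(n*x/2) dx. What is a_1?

a_1 = 1/pi ∫_0^{2*pi} (3 - 4*x) cos(x/2) dx.
Integrating by parts (boundary term plus one more integral), an antiderivative of (3 - 4*x) cos(x/2) is -8*x*sin(x/2) + 6*sin(x/2) - 16*cos(x/2); evaluating from 0 to 2*pi: ∫_{0}^{2*pi} (3 - 4*x) cos(x/2) dx = (16) - (-16) = 32.
Hence a_1 = (1/pi)·(32) = 32/pi.

32/pi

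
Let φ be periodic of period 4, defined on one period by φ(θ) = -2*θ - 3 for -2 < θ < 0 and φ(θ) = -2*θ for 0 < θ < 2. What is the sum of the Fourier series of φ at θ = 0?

-3/2

At θ = 0 the one-sided limits are φ(0^-) = -3 and φ(0^+) = 0.
By Dirichlet's theorem the series converges to their average, [(-3) + (0)]/2 = -3/2.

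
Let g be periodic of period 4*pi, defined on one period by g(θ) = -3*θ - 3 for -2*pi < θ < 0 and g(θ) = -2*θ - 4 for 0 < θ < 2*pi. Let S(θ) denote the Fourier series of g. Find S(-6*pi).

θ = -6*pi differs from θ = 2*pi by -2 full period(s), and the series is 4*pi-periodic.
At θ = 2*pi the one-sided limits are g(2*pi^-) = -4*pi - 4 and g(2*pi^+) = -3 + 6*pi.
By Dirichlet's theorem the series converges to their average, [(-4*pi - 4) + (-3 + 6*pi)]/2 = -7/2 + pi.

-7/2 + pi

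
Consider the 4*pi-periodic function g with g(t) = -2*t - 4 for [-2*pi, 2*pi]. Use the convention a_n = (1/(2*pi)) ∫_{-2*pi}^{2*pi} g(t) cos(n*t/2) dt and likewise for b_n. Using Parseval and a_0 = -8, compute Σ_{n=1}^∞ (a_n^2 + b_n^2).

32*pi**2/3

Parseval: a_0^2/2 + Σ_{n≥1} (a_n^2+b_n^2) = (1/(2*pi)) ∫_{-2*pi}^{2*pi} g(t)^2 dt = 32 + 32*pi**2/3.
Subtract a_0^2/2 = 32: Σ (a_n^2+b_n^2) = 32*pi**2/3.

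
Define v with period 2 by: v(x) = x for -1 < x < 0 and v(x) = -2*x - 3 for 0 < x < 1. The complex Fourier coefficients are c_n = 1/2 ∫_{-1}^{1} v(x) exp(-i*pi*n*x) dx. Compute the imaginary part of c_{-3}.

-7/(6*pi)

Since v is real-valued, Im(c_{-3}) = -1/2 ∫_{-1}^{1} v(x) sin(-3*pi*x) dx = b_{3}/2.
Split the integral at the breakpoints.
Integrating by parts (boundary term plus one more integral), an antiderivative of (x) sin(-3*pi*x) is x*cos(3*pi*x)/(3*pi) - sin(3*pi*x)/(9*pi**2); evaluating from -1 to 0: ∫_{-1}^{0} (x) sin(-3*pi*x) dx = (0) - (1/(3*pi)) = -1/(3*pi).
Integrating by parts (boundary term plus one more integral), an antiderivative of (-2*x - 3) sin(-3*pi*x) is -2*x*cos(3*pi*x)/(3*pi) + 2*sin(3*pi*x)/(9*pi**2) - cos(3*pi*x)/pi; evaluating from 0 to 1: ∫_{0}^{1} (-2*x - 3) sin(-3*pi*x) dx = (5/(3*pi)) - (-1/pi) = 8/(3*pi).
So ∫_{-1}^{1} v(x) sin(-3*pi*x) dx = 7/(3*pi).
Hence Im(c_{-3}) = (-1/2)·(7/(3*pi)) = -7/(6*pi).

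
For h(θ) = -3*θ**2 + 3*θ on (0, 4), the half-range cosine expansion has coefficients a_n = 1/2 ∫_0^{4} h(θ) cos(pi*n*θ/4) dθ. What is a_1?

144/pi**2

a_1 = 1/2 ∫_0^{4} (-3*θ**2 + 3*θ) cos(pi*θ/4) dθ.
Integrating by parts twice (tabular method), an antiderivative of (-3*θ**2 + 3*θ) cos(pi*θ/4) is -12*θ**2*sin(pi*θ/4)/pi + 12*θ*sin(pi*θ/4)/pi - 96*θ*cos(pi*θ/4)/pi**2 + 384*sin(pi*θ/4)/pi**3 + 48*cos(pi*θ/4)/pi**2; evaluating from 0 to 4: ∫_{0}^{4} (-3*θ**2 + 3*θ) cos(pi*θ/4) dθ = (336/pi**2) - (48/pi**2) = 288/pi**2.
Hence a_1 = (1/2)·(288/pi**2) = 144/pi**2.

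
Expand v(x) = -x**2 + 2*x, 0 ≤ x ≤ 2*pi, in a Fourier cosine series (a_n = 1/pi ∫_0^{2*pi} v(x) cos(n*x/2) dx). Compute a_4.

-1

a_4 = 1/pi ∫_0^{2*pi} (-x**2 + 2*x) cos(2*x) dx.
Integrating by parts twice (tabular method), an antiderivative of (-x**2 + 2*x) cos(2*x) is -x**2*sin(2*x)/2 + x*sin(2*x) - x*cos(2*x)/2 + sin(2*x)/4 + cos(2*x)/2; evaluating from 0 to 2*pi: ∫_{0}^{2*pi} (-x**2 + 2*x) cos(2*x) dx = (1/2 - pi) - (1/2) = -pi.
Hence a_4 = (1/pi)·(-pi) = -1.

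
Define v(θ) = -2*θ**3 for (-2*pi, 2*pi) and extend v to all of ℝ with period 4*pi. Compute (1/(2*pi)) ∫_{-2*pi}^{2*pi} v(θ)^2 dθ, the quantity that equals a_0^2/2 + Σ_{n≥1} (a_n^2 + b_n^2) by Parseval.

512*pi**6/7

(1/(2*pi)) ∫_{-2*pi}^{2*pi} v(θ)^2 dθ = (1/(2*pi)) · (1024*pi**7/7) = 512*pi**6/7.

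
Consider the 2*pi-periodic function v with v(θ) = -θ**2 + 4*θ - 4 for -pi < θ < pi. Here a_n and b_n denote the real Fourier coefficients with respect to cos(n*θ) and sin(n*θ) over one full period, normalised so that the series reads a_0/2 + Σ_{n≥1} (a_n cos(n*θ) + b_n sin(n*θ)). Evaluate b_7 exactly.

b_7 = 1/pi ∫_{-pi}^{pi} v(θ) sin(7*θ) dθ.
Integrating by parts twice (tabular method), an antiderivative of (-θ**2 + 4*θ - 4) sin(7*θ) is θ**2*cos(7*θ)/7 - 2*θ*sin(7*θ)/49 - 4*θ*cos(7*θ)/7 + 4*sin(7*θ)/49 + 194*cos(7*θ)/343; evaluating from -pi to pi: ∫_{-pi}^{pi} (-θ**2 + 4*θ - 4) sin(7*θ) dθ = (-pi**2/7 - 194/343 + 4*pi/7) - (-4*pi/7 - pi**2/7 - 194/343) = 8*pi/7.
Hence b_7 = (1/pi)·(8*pi/7) = 8/7.

8/7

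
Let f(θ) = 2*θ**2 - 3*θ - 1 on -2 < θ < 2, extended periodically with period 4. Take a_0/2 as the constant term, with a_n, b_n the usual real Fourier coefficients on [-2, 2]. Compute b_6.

2/pi

b_6 = 1/2 ∫_{-2}^{2} f(θ) sin(3*pi*θ) dθ.
Integrating by parts twice (tabular method), an antiderivative of (2*θ**2 - 3*θ - 1) sin(3*pi*θ) is -2*θ**2*cos(3*pi*θ)/(3*pi) + 4*θ*sin(3*pi*θ)/(9*pi**2) + θ*cos(3*pi*θ)/pi - sin(3*pi*θ)/(3*pi**2) + 4*cos(3*pi*θ)/(27*pi**3) + cos(3*pi*θ)/(3*pi); evaluating from -2 to 2: ∫_{-2}^{2} (2*θ**2 - 3*θ - 1) sin(3*pi*θ) dθ = ((4 - 9*pi**2)/(27*pi**3)) - ((4 - 117*pi**2)/(27*pi**3)) = 4/pi.
Hence b_6 = (1/2)·(4/pi) = 2/pi.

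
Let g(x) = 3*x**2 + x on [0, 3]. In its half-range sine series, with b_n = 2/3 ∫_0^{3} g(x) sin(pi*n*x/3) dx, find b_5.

b_5 = 2/3 ∫_0^{3} (3*x**2 + x) sin(5*pi*x/3) dx.
Integrating by parts twice (tabular method), an antiderivative of (3*x**2 + x) sin(5*pi*x/3) is -9*x**2*cos(5*pi*x/3)/(5*pi) + 54*x*sin(5*pi*x/3)/(25*pi**2) - 3*x*cos(5*pi*x/3)/(5*pi) + 9*sin(5*pi*x/3)/(25*pi**2) + 162*cos(5*pi*x/3)/(125*pi**3); evaluating from 0 to 3: ∫_{0}^{3} (3*x**2 + x) sin(5*pi*x/3) dx = (-162/(125*pi**3) + 18/pi) - (162/(125*pi**3)) = -324/(125*pi**3) + 18/pi.
Hence b_5 = (2/3)·(-324/(125*pi**3) + 18/pi) = -216/(125*pi**3) + 12/pi.

-216/(125*pi**3) + 12/pi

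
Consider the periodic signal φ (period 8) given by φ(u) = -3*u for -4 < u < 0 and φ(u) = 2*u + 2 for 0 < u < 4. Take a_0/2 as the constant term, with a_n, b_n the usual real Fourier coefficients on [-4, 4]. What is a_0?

12

a_0 = 1/4 ∫_{-4}^{4} φ(u) du = 1/4 · (48) = 12.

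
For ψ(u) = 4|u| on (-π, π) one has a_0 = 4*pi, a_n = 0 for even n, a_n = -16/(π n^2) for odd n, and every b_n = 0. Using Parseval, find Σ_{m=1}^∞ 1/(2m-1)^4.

pi**4/96

Parseval: a_0^2/2 + Σ a_n^2 = (1/π) ∫_{-π}^{π} ψ(u)^2 du = 32*pi**2/3.
Subtract a_0^2/2 = 8*pi**2: Σ a_n^2 = 8*pi**2/3.
Only odd n contribute, with a_n^2 = 256/(π^2 n^4), so Σ_{m≥1} 1/(2m-1)^4 = π^2·(8*pi**2/3)/256 = pi**4/96.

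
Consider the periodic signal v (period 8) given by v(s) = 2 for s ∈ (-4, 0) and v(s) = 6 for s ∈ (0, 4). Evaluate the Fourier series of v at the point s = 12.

s = 12 differs from s = 4 by 1 full period(s), and the series is 8-periodic.
At s = 4 the one-sided limits are v(4^-) = 6 and v(4^+) = 2.
By Dirichlet's theorem the series converges to their average, [(6) + (2)]/2 = 4.

4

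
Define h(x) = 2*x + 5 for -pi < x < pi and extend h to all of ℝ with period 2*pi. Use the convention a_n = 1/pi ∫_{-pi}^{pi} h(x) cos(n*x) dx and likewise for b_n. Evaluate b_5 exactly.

b_5 = 1/pi ∫_{-pi}^{pi} h(x) sin(5*x) dx.
Integrating by parts (boundary term plus one more integral), an antiderivative of (2*x + 5) sin(5*x) is -2*x*cos(5*x)/5 + 2*sin(5*x)/25 - cos(5*x); evaluating from -pi to pi: ∫_{-pi}^{pi} (2*x + 5) sin(5*x) dx = (1 + 2*pi/5) - (1 - 2*pi/5) = 4*pi/5.
Hence b_5 = (1/pi)·(4*pi/5) = 4/5.

4/5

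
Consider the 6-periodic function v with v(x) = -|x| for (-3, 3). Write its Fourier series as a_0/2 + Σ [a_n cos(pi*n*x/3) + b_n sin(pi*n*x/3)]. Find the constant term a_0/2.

a_0 = 1/3 ∫_{-3}^{3} v(x) dx = 1/3 · (-9) = -3.
So the constant term a_0/2 = -3/2.

-3/2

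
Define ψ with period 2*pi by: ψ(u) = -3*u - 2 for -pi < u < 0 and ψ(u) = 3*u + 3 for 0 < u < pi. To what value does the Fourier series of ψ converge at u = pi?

At u = pi the one-sided limits are ψ(pi^-) = 3 + 3*pi and ψ(pi^+) = -2 + 3*pi.
By Dirichlet's theorem the series converges to their average, [(3 + 3*pi) + (-2 + 3*pi)]/2 = 1/2 + 3*pi.

1/2 + 3*pi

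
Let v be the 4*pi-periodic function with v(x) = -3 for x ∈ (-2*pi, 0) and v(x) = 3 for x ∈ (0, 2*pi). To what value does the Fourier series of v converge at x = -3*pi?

3

x = -3*pi differs from x = pi by -1 full period(s), and the series is 4*pi-periodic.
v is continuous at x = pi with value 3, so the series converges to 3 there.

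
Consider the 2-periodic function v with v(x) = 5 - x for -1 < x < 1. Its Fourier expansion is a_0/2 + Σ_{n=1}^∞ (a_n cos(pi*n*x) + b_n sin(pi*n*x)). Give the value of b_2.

b_2 = ∫_{-1}^{1} v(x) sin(2*pi*x) dx.
Integrating by parts (boundary term plus one more integral), an antiderivative of (5 - x) sin(2*pi*x) is x*cos(2*pi*x)/(2*pi) - sin(2*pi*x)/(4*pi**2) - 5*cos(2*pi*x)/(2*pi); evaluating from -1 to 1: ∫_{-1}^{1} (5 - x) sin(2*pi*x) dx = (-2/pi) - (-3/pi) = 1/pi.
Hence b_2 = 1/pi.

1/pi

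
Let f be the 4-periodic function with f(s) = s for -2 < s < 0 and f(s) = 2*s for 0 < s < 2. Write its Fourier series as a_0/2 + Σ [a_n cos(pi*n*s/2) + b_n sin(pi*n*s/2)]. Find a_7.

-4/(49*pi**2)

a_7 = 1/2 ∫_{-2}^{2} f(s) cos(7*pi*s/2) ds.
Split the integral at the breakpoints.
Integrating by parts (boundary term plus one more integral), an antiderivative of (s) cos(7*pi*s/2) is 2*s*sin(7*pi*s/2)/(7*pi) + 4*cos(7*pi*s/2)/(49*pi**2); evaluating from -2 to 0: ∫_{-2}^{0} (s) cos(7*pi*s/2) ds = (4/(49*pi**2)) - (-4/(49*pi**2)) = 8/(49*pi**2).
Integrating by parts (boundary term plus one more integral), an antiderivative of (2*s) cos(7*pi*s/2) is 4*s*sin(7*pi*s/2)/(7*pi) + 8*cos(7*pi*s/2)/(49*pi**2); evaluating from 0 to 2: ∫_{0}^{2} (2*s) cos(7*pi*s/2) ds = (-8/(49*pi**2)) - (8/(49*pi**2)) = -16/(49*pi**2).
Summing the pieces and multiplying by (1/2) gives a_7 = -4/(49*pi**2).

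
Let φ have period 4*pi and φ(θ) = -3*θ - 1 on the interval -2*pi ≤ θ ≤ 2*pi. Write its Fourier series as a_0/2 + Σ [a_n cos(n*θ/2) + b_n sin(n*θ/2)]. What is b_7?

b_7 = (1/(2*pi)) ∫_{-2*pi}^{2*pi} φ(θ) sin(7*θ/2) dθ.
Integrating by parts (boundary term plus one more integral), an antiderivative of (-3*θ - 1) sin(7*θ/2) is 6*θ*cos(7*θ/2)/7 - 12*sin(7*θ/2)/49 + 2*cos(7*θ/2)/7; evaluating from -2*pi to 2*pi: ∫_{-2*pi}^{2*pi} (-3*θ - 1) sin(7*θ/2) dθ = (-12*pi/7 - 2/7) - (-2/7 + 12*pi/7) = -24*pi/7.
Hence b_7 = (1/(2*pi))·(-24*pi/7) = -12/7.

-12/7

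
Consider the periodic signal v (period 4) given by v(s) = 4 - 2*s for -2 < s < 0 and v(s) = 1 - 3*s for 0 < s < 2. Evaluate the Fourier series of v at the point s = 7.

s = 7 differs from s = -1 by 2 full period(s), and the series is 4-periodic.
v is continuous at s = -1 with value 6, so the series converges to 6 there.

6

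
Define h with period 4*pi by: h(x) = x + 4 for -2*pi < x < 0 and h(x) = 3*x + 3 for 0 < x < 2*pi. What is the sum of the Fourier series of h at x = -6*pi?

x = -6*pi differs from x = -2*pi by -1 full period(s), and the series is 4*pi-periodic.
At x = -2*pi the one-sided limits are h(-2*pi^-) = 3 + 6*pi and h(-2*pi^+) = 4 - 2*pi.
By Dirichlet's theorem the series converges to their average, [(3 + 6*pi) + (4 - 2*pi)]/2 = 7/2 + 2*pi.

7/2 + 2*pi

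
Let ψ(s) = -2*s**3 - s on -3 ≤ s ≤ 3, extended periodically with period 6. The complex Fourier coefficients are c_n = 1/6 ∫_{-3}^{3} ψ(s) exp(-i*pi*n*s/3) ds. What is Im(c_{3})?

Since ψ is real-valued, Im(c_{3}) = -1/6 ∫_{-3}^{3} ψ(s) sin(pi*s) ds = -b_{3}/2.
ψ is odd and sin(pi*s) is odd, so the integrand is even: ∫_{-3}^{3} ψ(s) sin(pi*s) ds = 2∫_0^{3} ψ(s) sin(pi*s) ds.
Integrating by parts three times (tabular method), an antiderivative of (-2*s**3 - s) sin(pi*s) is 2*s**3*cos(pi*s)/pi - 6*s**2*sin(pi*s)/pi**2 - 12*s*cos(pi*s)/pi**3 + s*cos(pi*s)/pi - sin(pi*s)/pi**2 + 12*sin(pi*s)/pi**4; evaluating from 0 to 3: ∫_{0}^{3} (-2*s**3 - s) sin(pi*s) ds = (-57/pi + 36/pi**3) - (0) = -57/pi + 36/pi**3.
So ∫_{-3}^{3} ψ(s) sin(pi*s) ds = -114/pi + 72/pi**3.
Hence Im(c_{3}) = (-1/6)·(-114/pi + 72/pi**3) = -12/pi**3 + 19/pi.

-12/pi**3 + 19/pi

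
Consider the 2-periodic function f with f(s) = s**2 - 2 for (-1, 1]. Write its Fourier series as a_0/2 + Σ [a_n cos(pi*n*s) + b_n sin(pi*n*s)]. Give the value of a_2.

a_2 = ∫_{-1}^{1} f(s) cos(2*pi*s) ds.
f is even and cos(2*pi*s) is even, so the integrand is even and a_2 = 2 ∫_0^{1} f(s) cos(2*pi*s) ds.
Integrating by parts twice (tabular method), an antiderivative of (s**2 - 2) cos(2*pi*s) is s**2*sin(2*pi*s)/(2*pi) + s*cos(2*pi*s)/(2*pi**2) - sin(2*pi*s)/pi - sin(2*pi*s)/(4*pi**3); evaluating from 0 to 1: ∫_{0}^{1} (s**2 - 2) cos(2*pi*s) ds = (1/(2*pi**2)) - (0) = 1/(2*pi**2).
Hence a_2 = 2·(1/(2*pi**2)) = pi**(-2).

pi**(-2)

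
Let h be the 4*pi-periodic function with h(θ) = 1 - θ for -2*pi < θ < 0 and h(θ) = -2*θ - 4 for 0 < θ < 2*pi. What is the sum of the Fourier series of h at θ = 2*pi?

θ = 2*pi differs from θ = -2*pi by 1 full period(s), and the series is 4*pi-periodic.
At θ = -2*pi the one-sided limits are h(-2*pi^-) = -4*pi - 4 and h(-2*pi^+) = 1 + 2*pi.
By Dirichlet's theorem the series converges to their average, [(-4*pi - 4) + (1 + 2*pi)]/2 = -pi - 3/2.

-pi - 3/2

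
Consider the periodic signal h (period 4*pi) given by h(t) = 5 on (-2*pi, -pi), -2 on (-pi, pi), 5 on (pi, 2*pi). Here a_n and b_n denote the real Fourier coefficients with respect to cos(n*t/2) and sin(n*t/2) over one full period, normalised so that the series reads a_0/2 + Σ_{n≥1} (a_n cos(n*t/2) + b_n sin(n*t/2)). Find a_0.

3

a_0 = (1/(2*pi)) ∫_{-2*pi}^{2*pi} h(t) dt = (1/(2*pi)) · (6*pi) = 3.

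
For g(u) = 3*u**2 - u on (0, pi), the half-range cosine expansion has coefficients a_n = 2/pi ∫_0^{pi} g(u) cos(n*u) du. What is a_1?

-12 + 4/pi

a_1 = 2/pi ∫_0^{pi} (3*u**2 - u) cos(u) du.
Integrating by parts twice (tabular method), an antiderivative of (3*u**2 - u) cos(u) is 3*u**2*sin(u) - u*sin(u) + 6*u*cos(u) - 6*sin(u) - cos(u); evaluating from 0 to pi: ∫_{0}^{pi} (3*u**2 - u) cos(u) du = (1 - 6*pi) - (-1) = 2 - 6*pi.
Hence a_1 = (2/pi)·(2 - 6*pi) = -12 + 4/pi.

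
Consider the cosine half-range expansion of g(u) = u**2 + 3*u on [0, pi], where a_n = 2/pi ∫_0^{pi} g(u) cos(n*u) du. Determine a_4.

a_4 = 2/pi ∫_0^{pi} (u**2 + 3*u) cos(4*u) du.
Integrating by parts twice (tabular method), an antiderivative of (u**2 + 3*u) cos(4*u) is u**2*sin(4*u)/4 + 3*u*sin(4*u)/4 + u*cos(4*u)/8 - sin(4*u)/32 + 3*cos(4*u)/16; evaluating from 0 to pi: ∫_{0}^{pi} (u**2 + 3*u) cos(4*u) du = (3/16 + pi/8) - (3/16) = pi/8.
Hence a_4 = (2/pi)·(pi/8) = 1/4.

1/4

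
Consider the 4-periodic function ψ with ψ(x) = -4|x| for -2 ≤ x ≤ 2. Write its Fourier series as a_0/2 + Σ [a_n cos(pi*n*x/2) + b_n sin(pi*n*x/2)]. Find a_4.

0

a_4 = 1/2 ∫_{-2}^{2} ψ(x) cos(2*pi*x) dx.
ψ is even and cos(2*pi*x) is even, so the integrand is even and a_4 = ∫_0^{2} ψ(x) cos(2*pi*x) dx.
Integrating by parts (boundary term plus one more integral), an antiderivative of (-4*x) cos(2*pi*x) is -2*x*sin(2*pi*x)/pi - cos(2*pi*x)/pi**2; evaluating from 0 to 2: ∫_{0}^{2} (-4*x) cos(2*pi*x) dx = (-1/pi**2) - (-1/pi**2) = 0.
Hence a_4 = 0.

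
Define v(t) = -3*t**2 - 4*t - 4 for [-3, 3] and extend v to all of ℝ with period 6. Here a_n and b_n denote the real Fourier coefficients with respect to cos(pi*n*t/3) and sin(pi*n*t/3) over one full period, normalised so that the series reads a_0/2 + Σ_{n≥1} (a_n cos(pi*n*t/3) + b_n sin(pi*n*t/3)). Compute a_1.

a_1 = 1/3 ∫_{-3}^{3} v(t) cos(pi*t/3) dt.
Integrating by parts twice (tabular method), an antiderivative of (-3*t**2 - 4*t - 4) cos(pi*t/3) is -9*t**2*sin(pi*t/3)/pi - 12*t*sin(pi*t/3)/pi - 54*t*cos(pi*t/3)/pi**2 - 12*sin(pi*t/3)/pi + 162*sin(pi*t/3)/pi**3 - 36*cos(pi*t/3)/pi**2; evaluating from -3 to 3: ∫_{-3}^{3} (-3*t**2 - 4*t - 4) cos(pi*t/3) dt = (198/pi**2) - (-126/pi**2) = 324/pi**2.
Hence a_1 = (1/3)·(324/pi**2) = 108/pi**2.

108/pi**2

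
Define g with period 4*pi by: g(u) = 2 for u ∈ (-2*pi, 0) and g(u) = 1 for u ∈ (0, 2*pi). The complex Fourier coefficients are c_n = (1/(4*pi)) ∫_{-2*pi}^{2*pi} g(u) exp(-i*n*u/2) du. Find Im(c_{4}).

0

Since g is real-valued, Im(c_{4}) = -(1/(4*pi)) ∫_{-2*pi}^{2*pi} g(u) sin(2*u) du = -b_{4}/2.
Split the integral at the breakpoints.
Directly, an antiderivative of (2) sin(2*u) is -cos(2*u); evaluating from -2*pi to 0: ∫_{-2*pi}^{0} (2) sin(2*u) du = (-1) - (-1) = 0.
Directly, an antiderivative of (1) sin(2*u) is -cos(2*u)/2; evaluating from 0 to 2*pi: ∫_{0}^{2*pi} (1) sin(2*u) du = (-1/2) - (-1/2) = 0.
So ∫_{-2*pi}^{2*pi} g(u) sin(2*u) du = 0.
Hence Im(c_{4}) = (-1/(4*pi))·(0) = 0.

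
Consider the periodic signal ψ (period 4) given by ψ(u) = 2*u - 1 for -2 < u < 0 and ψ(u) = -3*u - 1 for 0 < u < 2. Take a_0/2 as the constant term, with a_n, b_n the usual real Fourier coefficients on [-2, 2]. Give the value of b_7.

b_7 = 1/2 ∫_{-2}^{2} ψ(u) sin(7*pi*u/2) du.
Split the integral at the breakpoints.
Integrating by parts (boundary term plus one more integral), an antiderivative of (2*u - 1) sin(7*pi*u/2) is -4*u*cos(7*pi*u/2)/(7*pi) + 8*sin(7*pi*u/2)/(49*pi**2) + 2*cos(7*pi*u/2)/(7*pi); evaluating from -2 to 0: ∫_{-2}^{0} (2*u - 1) sin(7*pi*u/2) du = (2/(7*pi)) - (-10/(7*pi)) = 12/(7*pi).
Integrating by parts (boundary term plus one more integral), an antiderivative of (-3*u - 1) sin(7*pi*u/2) is 6*u*cos(7*pi*u/2)/(7*pi) - 12*sin(7*pi*u/2)/(49*pi**2) + 2*cos(7*pi*u/2)/(7*pi); evaluating from 0 to 2: ∫_{0}^{2} (-3*u - 1) sin(7*pi*u/2) du = (-2/pi) - (2/(7*pi)) = -16/(7*pi).
Summing the pieces and multiplying by (1/2) gives b_7 = -2/(7*pi).

-2/(7*pi)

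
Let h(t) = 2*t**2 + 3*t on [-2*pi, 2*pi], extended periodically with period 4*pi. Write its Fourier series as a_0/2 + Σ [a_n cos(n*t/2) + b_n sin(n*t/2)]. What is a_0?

16*pi**2/3

a_0 = (1/(2*pi)) ∫_{-2*pi}^{2*pi} h(t) dt = (1/(2*pi)) · (32*pi**3/3) = 16*pi**2/3.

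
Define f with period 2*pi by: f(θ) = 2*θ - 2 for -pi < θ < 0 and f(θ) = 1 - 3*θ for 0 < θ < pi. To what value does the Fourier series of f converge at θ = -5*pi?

θ = -5*pi differs from θ = -pi by -2 full period(s), and the series is 2*pi-periodic.
At θ = -pi the one-sided limits are f(-pi^-) = 1 - 3*pi and f(-pi^+) = -2*pi - 2.
By Dirichlet's theorem the series converges to their average, [(1 - 3*pi) + (-2*pi - 2)]/2 = -5*pi/2 - 1/2.

-5*pi/2 - 1/2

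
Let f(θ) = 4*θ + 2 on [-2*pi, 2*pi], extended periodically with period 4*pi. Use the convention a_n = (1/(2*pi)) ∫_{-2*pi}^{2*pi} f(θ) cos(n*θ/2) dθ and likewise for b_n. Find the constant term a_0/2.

2

a_0 = (1/(2*pi)) ∫_{-2*pi}^{2*pi} f(θ) dθ = (1/(2*pi)) · (8*pi) = 4.
So the constant term a_0/2 = 2.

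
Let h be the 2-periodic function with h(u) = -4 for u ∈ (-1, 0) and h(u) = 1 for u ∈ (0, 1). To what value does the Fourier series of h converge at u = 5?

u = 5 differs from u = 1 by 2 full period(s), and the series is 2-periodic.
At u = 1 the one-sided limits are h(1^-) = 1 and h(1^+) = -4.
By Dirichlet's theorem the series converges to their average, [(1) + (-4)]/2 = -3/2.

-3/2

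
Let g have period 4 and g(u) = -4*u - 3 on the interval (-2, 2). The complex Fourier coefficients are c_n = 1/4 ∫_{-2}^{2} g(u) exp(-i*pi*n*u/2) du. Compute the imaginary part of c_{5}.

8/(5*pi)

Since g is real-valued, Im(c_{5}) = -1/4 ∫_{-2}^{2} g(u) sin(5*pi*u/2) du = -b_{5}/2.
Integrating by parts (boundary term plus one more integral), an antiderivative of (-4*u - 3) sin(5*pi*u/2) is 8*u*cos(5*pi*u/2)/(5*pi) - 16*sin(5*pi*u/2)/(25*pi**2) + 6*cos(5*pi*u/2)/(5*pi); evaluating from -2 to 2: ∫_{-2}^{2} (-4*u - 3) sin(5*pi*u/2) du = (-22/(5*pi)) - (2/pi) = -32/(5*pi).
Hence Im(c_{5}) = (-1/4)·(-32/(5*pi)) = 8/(5*pi).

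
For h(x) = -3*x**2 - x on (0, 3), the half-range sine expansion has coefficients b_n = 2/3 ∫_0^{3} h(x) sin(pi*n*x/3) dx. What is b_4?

b_4 = 2/3 ∫_0^{3} (-3*x**2 - x) sin(4*pi*x/3) dx.
Integrating by parts twice (tabular method), an antiderivative of (-3*x**2 - x) sin(4*pi*x/3) is 9*x**2*cos(4*pi*x/3)/(4*pi) - 27*x*sin(4*pi*x/3)/(8*pi**2) + 3*x*cos(4*pi*x/3)/(4*pi) - 9*sin(4*pi*x/3)/(16*pi**2) - 81*cos(4*pi*x/3)/(32*pi**3); evaluating from 0 to 3: ∫_{0}^{3} (-3*x**2 - x) sin(4*pi*x/3) dx = (9*(-9 + 80*pi**2)/(32*pi**3)) - (-81/(32*pi**3)) = 45/(2*pi).
Hence b_4 = (2/3)·(45/(2*pi)) = 15/pi.

15/pi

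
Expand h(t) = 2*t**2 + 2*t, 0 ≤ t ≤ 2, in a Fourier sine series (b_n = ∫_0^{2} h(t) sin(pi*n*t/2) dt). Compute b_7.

8*(-8 + 147*pi**2)/(343*pi**3)

b_7 = ∫_0^{2} (2*t**2 + 2*t) sin(7*pi*t/2) dt.
Integrating by parts twice (tabular method), an antiderivative of (2*t**2 + 2*t) sin(7*pi*t/2) is -4*t**2*cos(7*pi*t/2)/(7*pi) + 16*t*sin(7*pi*t/2)/(49*pi**2) - 4*t*cos(7*pi*t/2)/(7*pi) + 8*sin(7*pi*t/2)/(49*pi**2) + 32*cos(7*pi*t/2)/(343*pi**3); evaluating from 0 to 2: ∫_{0}^{2} (2*t**2 + 2*t) sin(7*pi*t/2) dt = (8*(-4 + 147*pi**2)/(343*pi**3)) - (32/(343*pi**3)) = 8*(-8 + 147*pi**2)/(343*pi**3).
Hence b_7 = 8*(-8 + 147*pi**2)/(343*pi**3).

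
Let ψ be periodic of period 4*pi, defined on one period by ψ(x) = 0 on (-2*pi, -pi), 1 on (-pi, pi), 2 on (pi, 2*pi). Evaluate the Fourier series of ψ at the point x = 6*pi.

1

x = 6*pi differs from x = 2*pi by 1 full period(s), and the series is 4*pi-periodic.
At x = 2*pi the one-sided limits are ψ(2*pi^-) = 2 and ψ(2*pi^+) = 0.
By Dirichlet's theorem the series converges to their average, [(2) + (0)]/2 = 1.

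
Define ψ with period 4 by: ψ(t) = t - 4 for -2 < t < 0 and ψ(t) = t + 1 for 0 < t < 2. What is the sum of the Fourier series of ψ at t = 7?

t = 7 differs from t = -1 by 2 full period(s), and the series is 4-periodic.
ψ is continuous at t = -1 with value -5, so the series converges to -5 there.

-5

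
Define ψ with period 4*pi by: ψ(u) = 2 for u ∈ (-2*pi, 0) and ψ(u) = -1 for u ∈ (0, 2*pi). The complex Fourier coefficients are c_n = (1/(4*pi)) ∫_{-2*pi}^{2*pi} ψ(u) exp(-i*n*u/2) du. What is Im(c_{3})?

Since ψ is real-valued, Im(c_{3}) = -(1/(4*pi)) ∫_{-2*pi}^{2*pi} ψ(u) sin(3*u/2) du = -b_{3}/2.
Split the integral at the breakpoints.
Directly, an antiderivative of (2) sin(3*u/2) is -4*cos(3*u/2)/3; evaluating from -2*pi to 0: ∫_{-2*pi}^{0} (2) sin(3*u/2) du = (-4/3) - (4/3) = -8/3.
Directly, an antiderivative of (-1) sin(3*u/2) is 2*cos(3*u/2)/3; evaluating from 0 to 2*pi: ∫_{0}^{2*pi} (-1) sin(3*u/2) du = (-2/3) - (2/3) = -4/3.
So ∫_{-2*pi}^{2*pi} ψ(u) sin(3*u/2) du = -4.
Hence Im(c_{3}) = (-1/(4*pi))·(-4) = 1/pi.

1/pi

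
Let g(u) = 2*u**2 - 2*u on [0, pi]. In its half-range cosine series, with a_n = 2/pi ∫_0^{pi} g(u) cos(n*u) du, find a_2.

a_2 = 2/pi ∫_0^{pi} (2*u**2 - 2*u) cos(2*u) du.
Integrating by parts twice (tabular method), an antiderivative of (2*u**2 - 2*u) cos(2*u) is u**2*sin(2*u) - u*sin(2*u) + u*cos(2*u) - sin(2*u)/2 - cos(2*u)/2; evaluating from 0 to pi: ∫_{0}^{pi} (2*u**2 - 2*u) cos(2*u) du = (-1/2 + pi) - (-1/2) = pi.
Hence a_2 = (2/pi)·(pi) = 2.

2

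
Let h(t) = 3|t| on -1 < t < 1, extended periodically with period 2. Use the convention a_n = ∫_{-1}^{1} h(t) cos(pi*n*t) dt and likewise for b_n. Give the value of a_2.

0

a_2 = ∫_{-1}^{1} h(t) cos(2*pi*t) dt.
h is even and cos(2*pi*t) is even, so the integrand is even and a_2 = 2 ∫_0^{1} h(t) cos(2*pi*t) dt.
Integrating by parts (boundary term plus one more integral), an antiderivative of (3*t) cos(2*pi*t) is 3*t*sin(2*pi*t)/(2*pi) + 3*cos(2*pi*t)/(4*pi**2); evaluating from 0 to 1: ∫_{0}^{1} (3*t) cos(2*pi*t) dt = (3/(4*pi**2)) - (3/(4*pi**2)) = 0.
Hence a_2 = 2·(0) = 0.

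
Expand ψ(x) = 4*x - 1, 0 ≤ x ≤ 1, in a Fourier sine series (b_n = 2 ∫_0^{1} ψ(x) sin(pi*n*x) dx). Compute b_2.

-4/pi

b_2 = 2 ∫_0^{1} (4*x - 1) sin(2*pi*x) dx.
Integrating by parts (boundary term plus one more integral), an antiderivative of (4*x - 1) sin(2*pi*x) is -2*x*cos(2*pi*x)/pi + sin(2*pi*x)/pi**2 + cos(2*pi*x)/(2*pi); evaluating from 0 to 1: ∫_{0}^{1} (4*x - 1) sin(2*pi*x) dx = (-3/(2*pi)) - (1/(2*pi)) = -2/pi.
Hence b_2 = 2·(-2/pi) = -4/pi.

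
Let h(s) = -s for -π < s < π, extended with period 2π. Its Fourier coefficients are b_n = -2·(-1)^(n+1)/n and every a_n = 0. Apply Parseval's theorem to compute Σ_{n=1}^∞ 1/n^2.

pi**2/6

Parseval: Σ b_n^2 = (1/π) ∫_{-π}^{π} h(s)^2 ds = 2*pi**2/3.
Σ b_n^2 = Σ 4/n^2, so Σ 1/n^2 = (2*pi**2/3)/4 = pi**2/6.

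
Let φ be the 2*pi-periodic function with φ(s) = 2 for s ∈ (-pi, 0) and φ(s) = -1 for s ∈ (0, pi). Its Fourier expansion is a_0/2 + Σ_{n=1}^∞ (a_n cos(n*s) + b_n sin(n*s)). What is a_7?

a_7 = 1/pi ∫_{-pi}^{pi} φ(s) cos(7*s) ds.
Split the integral at the breakpoints.
Directly, an antiderivative of (2) cos(7*s) is 2*sin(7*s)/7; evaluating from -pi to 0: ∫_{-pi}^{0} (2) cos(7*s) ds = (0) - (0) = 0.
Directly, an antiderivative of (-1) cos(7*s) is -sin(7*s)/7; evaluating from 0 to pi: ∫_{0}^{pi} (-1) cos(7*s) ds = (0) - (0) = 0.
Summing the pieces and multiplying by (1/pi) gives a_7 = 0.

0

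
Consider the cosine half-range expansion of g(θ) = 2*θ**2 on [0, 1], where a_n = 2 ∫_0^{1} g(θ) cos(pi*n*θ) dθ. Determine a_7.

a_7 = 2 ∫_0^{1} (2*θ**2) cos(7*pi*θ) dθ.
Integrating by parts twice (tabular method), an antiderivative of (2*θ**2) cos(7*pi*θ) is 2*θ**2*sin(7*pi*θ)/(7*pi) + 4*θ*cos(7*pi*θ)/(49*pi**2) - 4*sin(7*pi*θ)/(343*pi**3); evaluating from 0 to 1: ∫_{0}^{1} (2*θ**2) cos(7*pi*θ) dθ = (-4/(49*pi**2)) - (0) = -4/(49*pi**2).
Hence a_7 = 2·(-4/(49*pi**2)) = -8/(49*pi**2).

-8/(49*pi**2)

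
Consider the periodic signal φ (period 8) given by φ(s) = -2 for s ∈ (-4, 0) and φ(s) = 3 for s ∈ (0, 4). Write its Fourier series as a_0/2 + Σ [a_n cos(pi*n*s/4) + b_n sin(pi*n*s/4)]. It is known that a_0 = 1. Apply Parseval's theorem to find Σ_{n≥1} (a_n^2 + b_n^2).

25/2

Parseval: a_0^2/2 + Σ_{n≥1} (a_n^2+b_n^2) = 1/4 ∫_{-4}^{4} φ(s)^2 ds = 13.
Subtract a_0^2/2 = 1/2: Σ (a_n^2+b_n^2) = 25/2.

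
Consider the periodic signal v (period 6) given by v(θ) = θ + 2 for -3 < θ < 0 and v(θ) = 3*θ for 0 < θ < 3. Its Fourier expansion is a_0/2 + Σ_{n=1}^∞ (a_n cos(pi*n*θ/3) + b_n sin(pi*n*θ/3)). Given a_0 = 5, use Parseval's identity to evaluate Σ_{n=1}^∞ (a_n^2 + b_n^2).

Parseval: a_0^2/2 + Σ_{n≥1} (a_n^2+b_n^2) = 1/3 ∫_{-3}^{3} v(θ)^2 dθ = 28.
Subtract a_0^2/2 = 25/2: Σ (a_n^2+b_n^2) = 31/2.

31/2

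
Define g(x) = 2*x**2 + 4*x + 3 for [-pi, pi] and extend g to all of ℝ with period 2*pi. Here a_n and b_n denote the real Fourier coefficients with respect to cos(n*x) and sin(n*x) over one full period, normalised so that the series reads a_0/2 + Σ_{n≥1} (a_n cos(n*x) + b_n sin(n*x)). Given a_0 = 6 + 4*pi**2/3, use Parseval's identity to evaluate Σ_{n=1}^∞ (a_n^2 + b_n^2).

32*pi**2*(pi**2 + 15)/45

Parseval: a_0^2/2 + Σ_{n≥1} (a_n^2+b_n^2) = 1/pi ∫_{-pi}^{pi} g(x)^2 dx = 18 + 8*pi**4/5 + 56*pi**2/3.
Subtract a_0^2/2 = 2*(9 + 2*pi**2)**2/9: Σ (a_n^2+b_n^2) = 32*pi**2*(pi**2 + 15)/45.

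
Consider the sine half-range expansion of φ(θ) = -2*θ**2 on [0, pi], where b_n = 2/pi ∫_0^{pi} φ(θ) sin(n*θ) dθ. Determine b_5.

b_5 = 2/pi ∫_0^{pi} (-2*θ**2) sin(5*θ) dθ.
Integrating by parts twice (tabular method), an antiderivative of (-2*θ**2) sin(5*θ) is 2*θ**2*cos(5*θ)/5 - 4*θ*sin(5*θ)/25 - 4*cos(5*θ)/125; evaluating from 0 to pi: ∫_{0}^{pi} (-2*θ**2) sin(5*θ) dθ = (4/125 - 2*pi**2/5) - (-4/125) = 8/125 - 2*pi**2/5.
Hence b_5 = (2/pi)·(8/125 - 2*pi**2/5) = 4*(4 - 25*pi**2)/(125*pi).

4*(4 - 25*pi**2)/(125*pi)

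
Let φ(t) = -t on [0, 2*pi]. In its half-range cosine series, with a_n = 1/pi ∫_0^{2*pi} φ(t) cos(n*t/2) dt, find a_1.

a_1 = 1/pi ∫_0^{2*pi} (-t) cos(t/2) dt.
Integrating by parts (boundary term plus one more integral), an antiderivative of (-t) cos(t/2) is -2*t*sin(t/2) - 4*cos(t/2); evaluating from 0 to 2*pi: ∫_{0}^{2*pi} (-t) cos(t/2) dt = (4) - (-4) = 8.
Hence a_1 = (1/pi)·(8) = 8/pi.

8/pi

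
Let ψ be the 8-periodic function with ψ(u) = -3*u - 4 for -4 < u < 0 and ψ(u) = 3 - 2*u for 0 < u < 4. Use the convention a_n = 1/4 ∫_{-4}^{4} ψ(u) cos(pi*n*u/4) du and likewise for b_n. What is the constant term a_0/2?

1/2

a_0 = 1/4 ∫_{-4}^{4} ψ(u) du = 1/4 · (4) = 1.
So the constant term a_0/2 = 1/2.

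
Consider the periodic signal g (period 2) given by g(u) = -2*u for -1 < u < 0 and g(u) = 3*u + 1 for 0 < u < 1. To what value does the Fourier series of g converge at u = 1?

3

u = 1 differs from u = -1 by 1 full period(s), and the series is 2-periodic.
At u = -1 the one-sided limits are g(-1^-) = 4 and g(-1^+) = 2.
By Dirichlet's theorem the series converges to their average, [(4) + (2)]/2 = 3.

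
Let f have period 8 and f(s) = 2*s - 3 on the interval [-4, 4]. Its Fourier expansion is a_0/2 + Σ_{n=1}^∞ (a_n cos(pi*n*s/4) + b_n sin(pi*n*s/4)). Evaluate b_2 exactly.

-8/pi

b_2 = 1/4 ∫_{-4}^{4} f(s) sin(pi*s/2) ds.
Integrating by parts (boundary term plus one more integral), an antiderivative of (2*s - 3) sin(pi*s/2) is -4*s*cos(pi*s/2)/pi + 8*sin(pi*s/2)/pi**2 + 6*cos(pi*s/2)/pi; evaluating from -4 to 4: ∫_{-4}^{4} (2*s - 3) sin(pi*s/2) ds = (-10/pi) - (22/pi) = -32/pi.
Hence b_2 = (1/4)·(-32/pi) = -8/pi.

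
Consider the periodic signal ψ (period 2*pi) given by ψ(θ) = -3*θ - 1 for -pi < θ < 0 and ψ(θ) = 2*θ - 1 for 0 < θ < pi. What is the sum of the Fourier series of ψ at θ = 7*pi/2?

θ = 7*pi/2 differs from θ = -pi/2 by 2 full period(s), and the series is 2*pi-periodic.
ψ is continuous at θ = -pi/2 with value -1 + 3*pi/2, so the series converges to -1 + 3*pi/2 there.

-1 + 3*pi/2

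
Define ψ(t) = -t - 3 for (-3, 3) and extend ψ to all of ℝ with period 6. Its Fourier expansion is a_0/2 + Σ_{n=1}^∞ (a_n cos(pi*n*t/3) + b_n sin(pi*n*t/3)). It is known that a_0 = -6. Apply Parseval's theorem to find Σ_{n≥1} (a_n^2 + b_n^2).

Parseval: a_0^2/2 + Σ_{n≥1} (a_n^2+b_n^2) = 1/3 ∫_{-3}^{3} ψ(t)^2 dt = 24.
Subtract a_0^2/2 = 18: Σ (a_n^2+b_n^2) = 6.

6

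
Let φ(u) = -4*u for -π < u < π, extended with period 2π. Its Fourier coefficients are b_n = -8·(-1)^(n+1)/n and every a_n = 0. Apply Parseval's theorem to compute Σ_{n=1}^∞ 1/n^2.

Parseval: Σ b_n^2 = (1/π) ∫_{-π}^{π} φ(u)^2 du = 32*pi**2/3.
Σ b_n^2 = Σ 64/n^2, so Σ 1/n^2 = (32*pi**2/3)/64 = pi**2/6.

pi**2/6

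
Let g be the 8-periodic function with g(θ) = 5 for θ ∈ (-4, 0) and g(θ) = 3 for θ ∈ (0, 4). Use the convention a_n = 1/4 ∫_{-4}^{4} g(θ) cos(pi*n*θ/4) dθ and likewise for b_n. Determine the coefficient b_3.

b_3 = 1/4 ∫_{-4}^{4} g(θ) sin(3*pi*θ/4) dθ.
Split the integral at the breakpoints.
Directly, an antiderivative of (5) sin(3*pi*θ/4) is -20*cos(3*pi*θ/4)/(3*pi); evaluating from -4 to 0: ∫_{-4}^{0} (5) sin(3*pi*θ/4) dθ = (-20/(3*pi)) - (20/(3*pi)) = -40/(3*pi).
Directly, an antiderivative of (3) sin(3*pi*θ/4) is -4*cos(3*pi*θ/4)/pi; evaluating from 0 to 4: ∫_{0}^{4} (3) sin(3*pi*θ/4) dθ = (4/pi) - (-4/pi) = 8/pi.
Summing the pieces and multiplying by (1/4) gives b_3 = -4/(3*pi).

-4/(3*pi)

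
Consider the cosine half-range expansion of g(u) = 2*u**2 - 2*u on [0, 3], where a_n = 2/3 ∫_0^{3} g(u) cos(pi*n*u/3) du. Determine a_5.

a_5 = 2/3 ∫_0^{3} (2*u**2 - 2*u) cos(5*pi*u/3) du.
Integrating by parts twice (tabular method), an antiderivative of (2*u**2 - 2*u) cos(5*pi*u/3) is 6*u**2*sin(5*pi*u/3)/(5*pi) - 6*u*sin(5*pi*u/3)/(5*pi) + 36*u*cos(5*pi*u/3)/(25*pi**2) - 108*sin(5*pi*u/3)/(125*pi**3) - 18*cos(5*pi*u/3)/(25*pi**2); evaluating from 0 to 3: ∫_{0}^{3} (2*u**2 - 2*u) cos(5*pi*u/3) du = (-18/(5*pi**2)) - (-18/(25*pi**2)) = -72/(25*pi**2).
Hence a_5 = (2/3)·(-72/(25*pi**2)) = -48/(25*pi**2).

-48/(25*pi**2)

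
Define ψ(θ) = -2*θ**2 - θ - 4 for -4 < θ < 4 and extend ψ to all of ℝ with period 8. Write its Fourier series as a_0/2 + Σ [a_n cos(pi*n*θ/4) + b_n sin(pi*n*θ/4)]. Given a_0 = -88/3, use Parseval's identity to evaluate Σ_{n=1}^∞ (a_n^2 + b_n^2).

8672/45

Parseval: a_0^2/2 + Σ_{n≥1} (a_n^2+b_n^2) = 1/4 ∫_{-4}^{4} ψ(θ)^2 dθ = 9344/15.
Subtract a_0^2/2 = 3872/9: Σ (a_n^2+b_n^2) = 8672/45.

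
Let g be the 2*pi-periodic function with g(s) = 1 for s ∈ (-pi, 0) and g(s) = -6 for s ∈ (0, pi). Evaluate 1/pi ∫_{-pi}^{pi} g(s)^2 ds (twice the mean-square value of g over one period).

37

1/pi ∫_{-pi}^{pi} g(s)^2 ds = 1/pi · (37*pi) = 37.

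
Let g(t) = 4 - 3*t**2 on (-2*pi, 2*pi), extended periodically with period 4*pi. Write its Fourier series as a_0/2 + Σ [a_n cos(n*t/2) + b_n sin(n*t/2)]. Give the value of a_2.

-12

a_2 = (1/(2*pi)) ∫_{-2*pi}^{2*pi} g(t) cos(t) dt.
g is even and cos(t) is even, so the integrand is even and a_2 = 1/pi ∫_0^{2*pi} g(t) cos(t) dt.
Integrating by parts twice (tabular method), an antiderivative of (4 - 3*t**2) cos(t) is -3*t**2*sin(t) - 6*t*cos(t) + 10*sin(t); evaluating from 0 to 2*pi: ∫_{0}^{2*pi} (4 - 3*t**2) cos(t) dt = (-12*pi) - (0) = -12*pi.
Hence a_2 = (1/pi)·(-12*pi) = -12.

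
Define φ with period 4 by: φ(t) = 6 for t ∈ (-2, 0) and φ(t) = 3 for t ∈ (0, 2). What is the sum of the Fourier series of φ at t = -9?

t = -9 differs from t = -1 by -2 full period(s), and the series is 4-periodic.
φ is continuous at t = -1 with value 6, so the series converges to 6 there.

6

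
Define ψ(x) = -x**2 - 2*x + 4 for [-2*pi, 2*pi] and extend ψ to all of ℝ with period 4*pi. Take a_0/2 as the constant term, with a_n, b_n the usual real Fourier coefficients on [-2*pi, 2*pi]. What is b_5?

b_5 = (1/(2*pi)) ∫_{-2*pi}^{2*pi} ψ(x) sin(5*x/2) dx.
Integrating by parts twice (tabular method), an antiderivative of (-x**2 - 2*x + 4) sin(5*x/2) is 2*x**2*cos(5*x/2)/5 - 8*x*sin(5*x/2)/25 + 4*x*cos(5*x/2)/5 - 8*sin(5*x/2)/25 - 216*cos(5*x/2)/125; evaluating from -2*pi to 2*pi: ∫_{-2*pi}^{2*pi} (-x**2 - 2*x + 4) sin(5*x/2) dx = (-8*pi**2/5 - 8*pi/5 + 216/125) - (-8*pi**2/5 + 216/125 + 8*pi/5) = -16*pi/5.
Hence b_5 = (1/(2*pi))·(-16*pi/5) = -8/5.

-8/5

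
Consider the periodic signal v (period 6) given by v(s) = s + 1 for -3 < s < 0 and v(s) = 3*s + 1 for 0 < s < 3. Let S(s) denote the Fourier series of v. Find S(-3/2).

v is continuous at s = -3/2 with value -1/2, so the series converges to -1/2 there.

-1/2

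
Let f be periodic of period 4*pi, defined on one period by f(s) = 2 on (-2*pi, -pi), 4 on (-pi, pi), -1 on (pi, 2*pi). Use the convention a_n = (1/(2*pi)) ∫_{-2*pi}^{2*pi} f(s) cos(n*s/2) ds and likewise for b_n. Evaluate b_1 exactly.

b_1 = (1/(2*pi)) ∫_{-2*pi}^{2*pi} f(s) sin(s/2) ds.
Split the integral at the breakpoints.
Directly, an antiderivative of (2) sin(s/2) is -4*cos(s/2); evaluating from -2*pi to -pi: ∫_{-2*pi}^{-pi} (2) sin(s/2) ds = (0) - (4) = -4.
Directly, an antiderivative of (4) sin(s/2) is -8*cos(s/2); evaluating from -pi to pi: ∫_{-pi}^{pi} (4) sin(s/2) ds = (0) - (0) = 0.
Directly, an antiderivative of (-1) sin(s/2) is 2*cos(s/2); evaluating from pi to 2*pi: ∫_{pi}^{2*pi} (-1) sin(s/2) ds = (-2) - (0) = -2.
Summing the pieces and multiplying by (1/(2*pi)) gives b_1 = -3/pi.

-3/pi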